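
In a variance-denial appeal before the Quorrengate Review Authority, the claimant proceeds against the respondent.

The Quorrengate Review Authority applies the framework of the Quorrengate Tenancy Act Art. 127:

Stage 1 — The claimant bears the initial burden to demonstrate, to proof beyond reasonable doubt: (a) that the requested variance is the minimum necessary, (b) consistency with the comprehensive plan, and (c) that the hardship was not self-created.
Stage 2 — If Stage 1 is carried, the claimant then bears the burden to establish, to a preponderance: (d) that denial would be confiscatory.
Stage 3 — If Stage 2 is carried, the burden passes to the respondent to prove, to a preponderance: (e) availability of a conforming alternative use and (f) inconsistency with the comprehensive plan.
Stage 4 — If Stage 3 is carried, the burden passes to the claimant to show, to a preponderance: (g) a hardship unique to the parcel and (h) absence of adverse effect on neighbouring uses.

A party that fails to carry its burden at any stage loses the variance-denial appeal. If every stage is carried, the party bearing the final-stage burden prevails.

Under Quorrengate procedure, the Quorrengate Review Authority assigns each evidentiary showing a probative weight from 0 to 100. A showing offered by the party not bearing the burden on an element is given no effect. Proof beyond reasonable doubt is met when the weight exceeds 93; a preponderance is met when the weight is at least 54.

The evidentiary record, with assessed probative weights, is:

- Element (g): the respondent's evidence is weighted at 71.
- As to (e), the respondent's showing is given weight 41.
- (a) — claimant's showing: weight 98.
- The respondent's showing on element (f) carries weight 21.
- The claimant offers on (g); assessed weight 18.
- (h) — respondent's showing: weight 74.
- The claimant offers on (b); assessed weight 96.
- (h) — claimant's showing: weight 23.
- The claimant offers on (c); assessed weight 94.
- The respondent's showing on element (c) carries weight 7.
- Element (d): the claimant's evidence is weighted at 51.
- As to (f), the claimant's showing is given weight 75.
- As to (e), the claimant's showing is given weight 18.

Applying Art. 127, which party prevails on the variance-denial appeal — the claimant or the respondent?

Stage 1 — burden on claimant; standard: proof beyond reasonable doubt (weight exceeds 93).
    (a): 98 > 93 [met]
    (b): 96 > 93 [met]
    (c): 94 (respondent's 7 disregarded) > 93 [met]
  Stage 1 carried; the burden remains with the claimant.
Stage 2 — burden on claimant; standard: a preponderance (weight is at least 54).
    (d): 51 < 54 [not met]
  Stage 2 not carried; the claimant fails its burden.
The analysis ends at Stage 2; the respondent prevails.

respondent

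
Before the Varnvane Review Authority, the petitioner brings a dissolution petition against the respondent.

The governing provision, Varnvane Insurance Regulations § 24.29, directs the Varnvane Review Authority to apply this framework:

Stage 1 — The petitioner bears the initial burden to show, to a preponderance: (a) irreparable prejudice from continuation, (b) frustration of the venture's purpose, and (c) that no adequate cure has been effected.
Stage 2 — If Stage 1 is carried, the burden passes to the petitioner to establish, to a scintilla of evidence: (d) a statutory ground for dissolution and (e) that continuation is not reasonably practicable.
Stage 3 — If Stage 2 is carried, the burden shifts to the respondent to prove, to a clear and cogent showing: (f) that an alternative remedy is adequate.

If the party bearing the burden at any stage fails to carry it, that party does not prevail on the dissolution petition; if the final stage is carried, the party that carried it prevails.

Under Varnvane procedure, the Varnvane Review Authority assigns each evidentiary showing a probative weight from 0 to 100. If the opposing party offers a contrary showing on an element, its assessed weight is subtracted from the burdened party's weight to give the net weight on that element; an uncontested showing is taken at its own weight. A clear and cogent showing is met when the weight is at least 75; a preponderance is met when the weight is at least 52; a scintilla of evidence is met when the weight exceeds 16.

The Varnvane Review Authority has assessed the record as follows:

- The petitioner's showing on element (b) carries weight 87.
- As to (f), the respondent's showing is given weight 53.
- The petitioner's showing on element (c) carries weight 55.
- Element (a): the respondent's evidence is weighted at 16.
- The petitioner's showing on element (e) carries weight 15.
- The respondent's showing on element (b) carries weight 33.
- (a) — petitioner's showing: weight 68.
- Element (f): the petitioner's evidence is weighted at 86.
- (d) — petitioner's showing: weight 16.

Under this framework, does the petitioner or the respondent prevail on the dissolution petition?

At Stage 1 the petitioner must meet a preponderance (weight is at least 52): on (a) the weight is 68 less the opposing 16 gives net 52, which does reach 52, so (a) meets the standard; on (b) the weight is 87 less the opposing 33 gives net 54, ≥ 52, so (b) meets the standard; on (c) the weight is 55, which does reach 52, so (c) meets the standard.
  Stage 1 carried; the burden remains with the petitioner.
At Stage 2 the petitioner must meet a scintilla of evidence (weight exceeds 16): on (d) the weight is 16, ≤ 16, so (d) does not meet the standard; on (e) the weight is 15, which does not exceed 16, so (e) does not meet the standard.
  The petitioner does not carry Stage 2.
So the respondent prevails.

respondent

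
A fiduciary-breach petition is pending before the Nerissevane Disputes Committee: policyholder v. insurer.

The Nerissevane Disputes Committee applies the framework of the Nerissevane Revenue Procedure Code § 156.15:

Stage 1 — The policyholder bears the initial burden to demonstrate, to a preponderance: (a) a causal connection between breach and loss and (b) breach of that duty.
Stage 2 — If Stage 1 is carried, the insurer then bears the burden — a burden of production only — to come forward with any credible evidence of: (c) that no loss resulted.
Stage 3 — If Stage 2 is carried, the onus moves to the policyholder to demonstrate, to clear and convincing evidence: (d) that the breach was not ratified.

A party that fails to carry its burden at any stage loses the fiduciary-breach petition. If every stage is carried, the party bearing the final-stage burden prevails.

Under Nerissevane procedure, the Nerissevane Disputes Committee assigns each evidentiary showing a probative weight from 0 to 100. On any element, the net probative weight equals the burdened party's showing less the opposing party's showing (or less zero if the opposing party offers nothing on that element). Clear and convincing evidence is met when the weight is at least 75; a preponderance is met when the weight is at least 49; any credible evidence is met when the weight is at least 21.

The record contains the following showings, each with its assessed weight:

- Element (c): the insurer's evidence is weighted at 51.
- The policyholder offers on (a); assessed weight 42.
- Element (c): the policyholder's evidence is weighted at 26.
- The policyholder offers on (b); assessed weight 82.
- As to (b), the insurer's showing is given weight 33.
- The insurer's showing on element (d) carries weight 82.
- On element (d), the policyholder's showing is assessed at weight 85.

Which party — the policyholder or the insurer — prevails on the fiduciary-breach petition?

At Stage 1 the policyholder must meet a preponderance (weight is at least 49): on (a) the weight is 42, which does not reach 49, so (a) does not meet the standard; on (b) the weight is 82 less the opposing 33 gives net 49, which does reach 49, so (b) meets the standard.
  Not every element is met, so the policyholder fails to carry Stage 1.
So the insurer prevails.

insurer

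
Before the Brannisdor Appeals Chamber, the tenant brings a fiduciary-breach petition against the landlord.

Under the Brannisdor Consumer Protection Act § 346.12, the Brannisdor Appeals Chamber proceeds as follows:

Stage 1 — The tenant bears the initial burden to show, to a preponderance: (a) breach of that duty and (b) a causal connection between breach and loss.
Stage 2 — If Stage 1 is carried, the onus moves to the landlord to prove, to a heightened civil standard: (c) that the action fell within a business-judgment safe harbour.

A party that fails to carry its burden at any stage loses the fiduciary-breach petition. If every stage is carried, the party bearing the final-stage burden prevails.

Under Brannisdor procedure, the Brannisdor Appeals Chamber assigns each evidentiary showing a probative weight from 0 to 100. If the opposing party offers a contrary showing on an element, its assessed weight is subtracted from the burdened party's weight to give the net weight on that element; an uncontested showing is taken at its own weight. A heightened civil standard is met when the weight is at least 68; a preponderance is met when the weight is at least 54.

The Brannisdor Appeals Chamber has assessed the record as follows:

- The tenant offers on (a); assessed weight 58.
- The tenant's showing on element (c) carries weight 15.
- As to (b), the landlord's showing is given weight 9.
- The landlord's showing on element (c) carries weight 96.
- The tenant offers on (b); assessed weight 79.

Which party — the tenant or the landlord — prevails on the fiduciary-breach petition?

landlord

Stage 1 — burden on tenant; standard: a preponderance (weight is at least 54).
    (a): 58 ≥ 54 [met]
    (b): 79 − 9 = 70 ≥ 54 [met]
  All elements met. The burden passes to the landlord.
Stage 2 — burden on landlord; standard: a heightened civil standard (weight is at least 68).
    (c): 96 − 15 = 81 ≥ 68 [met]
  All elements met at the final stage.
Every stage carried; the landlord prevails.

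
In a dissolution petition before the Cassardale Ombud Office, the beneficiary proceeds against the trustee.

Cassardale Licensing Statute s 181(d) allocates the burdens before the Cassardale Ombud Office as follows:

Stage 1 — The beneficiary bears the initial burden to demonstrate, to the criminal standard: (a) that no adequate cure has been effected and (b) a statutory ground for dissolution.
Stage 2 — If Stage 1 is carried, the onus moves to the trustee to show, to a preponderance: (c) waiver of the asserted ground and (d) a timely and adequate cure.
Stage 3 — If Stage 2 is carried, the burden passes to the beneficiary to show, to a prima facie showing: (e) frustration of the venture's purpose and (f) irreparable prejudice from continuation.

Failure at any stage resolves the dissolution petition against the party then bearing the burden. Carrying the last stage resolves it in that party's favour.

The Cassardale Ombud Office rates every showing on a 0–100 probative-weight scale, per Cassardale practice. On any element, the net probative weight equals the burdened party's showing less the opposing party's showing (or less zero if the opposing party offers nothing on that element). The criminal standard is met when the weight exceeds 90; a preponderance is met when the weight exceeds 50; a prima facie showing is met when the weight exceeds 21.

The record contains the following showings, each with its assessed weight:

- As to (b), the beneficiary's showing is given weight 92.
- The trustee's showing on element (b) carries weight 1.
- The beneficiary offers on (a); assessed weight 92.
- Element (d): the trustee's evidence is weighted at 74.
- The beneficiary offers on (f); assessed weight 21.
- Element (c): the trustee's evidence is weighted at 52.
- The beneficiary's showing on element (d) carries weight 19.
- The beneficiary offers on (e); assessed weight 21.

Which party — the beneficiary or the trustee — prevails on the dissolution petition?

trustee

Stage 1 (beneficiary, the criminal standard, weight exceeds 90): (a) 92 > 90 — meets; (b) net 92−1=91 > 90 — meets.
  Stage 1 is satisfied; the onus moves to the trustee.
Stage 2 (trustee, a preponderance, weight exceeds 50): (c) 52 > 50 — meets; (d) net 74−19=55 > 50 — meets.
  All elements met. The burden passes to the beneficiary.
Stage 3 (beneficiary, a prima facie showing, weight exceeds 21): (e) 21 ≤ 21 — fails; (f) 21 ≤ 21 — fails.
  The beneficiary does not carry Stage 3.
So the trustee prevails.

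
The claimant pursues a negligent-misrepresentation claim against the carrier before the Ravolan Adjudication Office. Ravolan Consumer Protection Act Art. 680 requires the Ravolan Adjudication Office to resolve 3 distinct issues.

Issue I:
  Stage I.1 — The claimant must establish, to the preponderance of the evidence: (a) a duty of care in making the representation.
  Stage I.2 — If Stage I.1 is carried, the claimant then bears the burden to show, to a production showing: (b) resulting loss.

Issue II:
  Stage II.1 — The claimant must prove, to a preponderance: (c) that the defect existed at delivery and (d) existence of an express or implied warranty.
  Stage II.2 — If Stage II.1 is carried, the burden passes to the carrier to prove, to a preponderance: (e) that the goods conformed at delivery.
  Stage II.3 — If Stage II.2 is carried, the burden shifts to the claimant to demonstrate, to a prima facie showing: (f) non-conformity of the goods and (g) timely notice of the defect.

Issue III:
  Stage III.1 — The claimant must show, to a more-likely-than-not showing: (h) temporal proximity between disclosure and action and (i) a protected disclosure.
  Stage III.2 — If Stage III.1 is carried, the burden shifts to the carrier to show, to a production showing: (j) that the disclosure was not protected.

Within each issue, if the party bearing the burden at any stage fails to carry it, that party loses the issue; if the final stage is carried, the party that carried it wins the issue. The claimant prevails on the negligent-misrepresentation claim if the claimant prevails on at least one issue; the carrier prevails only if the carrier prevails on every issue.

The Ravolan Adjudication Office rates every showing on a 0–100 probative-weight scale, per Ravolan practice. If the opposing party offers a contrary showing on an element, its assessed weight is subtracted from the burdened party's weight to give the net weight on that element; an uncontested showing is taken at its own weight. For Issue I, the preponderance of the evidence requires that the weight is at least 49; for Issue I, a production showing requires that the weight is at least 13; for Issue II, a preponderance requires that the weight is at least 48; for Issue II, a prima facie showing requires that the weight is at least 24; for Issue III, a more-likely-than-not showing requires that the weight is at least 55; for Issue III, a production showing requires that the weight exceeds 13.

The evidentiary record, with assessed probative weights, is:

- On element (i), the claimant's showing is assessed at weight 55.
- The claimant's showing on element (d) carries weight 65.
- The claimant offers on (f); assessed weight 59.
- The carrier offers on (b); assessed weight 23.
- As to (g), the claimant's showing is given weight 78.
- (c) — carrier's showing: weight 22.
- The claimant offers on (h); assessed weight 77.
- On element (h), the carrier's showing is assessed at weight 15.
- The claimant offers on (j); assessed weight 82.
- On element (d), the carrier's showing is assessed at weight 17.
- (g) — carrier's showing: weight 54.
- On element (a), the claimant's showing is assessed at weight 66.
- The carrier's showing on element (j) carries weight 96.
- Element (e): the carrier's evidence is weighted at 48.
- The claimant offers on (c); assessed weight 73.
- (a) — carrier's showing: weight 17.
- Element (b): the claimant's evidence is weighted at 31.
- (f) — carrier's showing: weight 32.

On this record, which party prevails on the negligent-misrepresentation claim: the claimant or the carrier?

claimant

— Issue I —
At Stage I.1 the claimant must meet the preponderance of the evidence (weight is at least 49): on (a) the weight is 66 less the opposing 17 gives net 49, which does reach 49, so (a) meets the standard.
  Stage I.1 carried; the burden remains with the claimant.
At Stage I.2 the claimant must meet a production showing (weight is at least 13): on (b) the weight is 31 less the opposing 23 gives net 8, which does not reach 13, so (b) does not meet the standard.
  Stage I.2 not carried; the claimant fails its burden.
So the carrier prevails on this issue.
— Issue II —
Stage II.1 (claimant, a preponderance, weight is at least 48): (c) net 73−22=51 ≥ 48 — meets; (d) net 65−17=48 ≥ 48 — meets.
  Stage II.1 carried; the burden shifts to the carrier.
Stage II.2 (carrier, a preponderance, weight is at least 48): (e) 48 ≥ 48 — meets.
  Stage II.2 is satisfied; the onus moves to the claimant.
Stage II.3 (claimant, a prima facie showing, weight is at least 24): (f) net 59−32=27 ≥ 24 — meets; (g) net 78−54=24 ≥ 24 — meets.
  Stage II.3 carried; the final stage is satisfied.
With every stage satisfied, the claimant prevails on this issue.
— Issue III —
Stage III.1 (claimant, a more-likely-than-not showing, weight is at least 55): (h) net 77−15=62 ≥ 55 — meets; (i) 55 ≥ 55 — meets.
  Stage III.1 is satisfied; the onus moves to the carrier.
Stage III.2 (carrier, a production showing, weight exceeds 13): (j) net 96−82=14 > 13 — meets.
  Stage III.2 carried; the final stage is satisfied.
With every stage satisfied, the carrier prevails on this issue.
Per-issue: Issue I → carrier; Issue II → claimant; Issue III → carrier. The claimant must prevail on at least one issue; overall, the claimant prevails.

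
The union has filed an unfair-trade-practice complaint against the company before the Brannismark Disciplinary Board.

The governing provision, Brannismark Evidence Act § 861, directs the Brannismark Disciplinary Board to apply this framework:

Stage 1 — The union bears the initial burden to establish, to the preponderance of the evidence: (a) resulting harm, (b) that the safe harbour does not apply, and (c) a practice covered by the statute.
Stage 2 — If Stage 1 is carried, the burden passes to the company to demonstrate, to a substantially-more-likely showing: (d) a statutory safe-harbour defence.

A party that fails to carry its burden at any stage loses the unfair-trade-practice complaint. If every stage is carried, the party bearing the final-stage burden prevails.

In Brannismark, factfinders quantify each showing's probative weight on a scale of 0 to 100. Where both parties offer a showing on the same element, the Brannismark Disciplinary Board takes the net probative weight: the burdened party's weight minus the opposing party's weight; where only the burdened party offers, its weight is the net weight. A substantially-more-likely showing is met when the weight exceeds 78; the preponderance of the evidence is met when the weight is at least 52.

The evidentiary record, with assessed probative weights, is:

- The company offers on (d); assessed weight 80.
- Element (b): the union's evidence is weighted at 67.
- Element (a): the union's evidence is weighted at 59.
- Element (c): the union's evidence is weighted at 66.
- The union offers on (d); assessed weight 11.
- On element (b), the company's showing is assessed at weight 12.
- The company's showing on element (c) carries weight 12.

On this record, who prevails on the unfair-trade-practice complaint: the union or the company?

union

Stage 1 (union, the preponderance of the evidence, weight is at least 52): (a) 59 ≥ 52 — meets; (b) net 67−12=55 ≥ 52 — meets; (c) net 66−12=54 ≥ 52 — meets.
  All elements met. The burden passes to the company.
Stage 2 (company, a substantially-more-likely showing, weight exceeds 78): (d) net 80−11=69 ≤ 78 — fails.
  The company does not carry Stage 2.
So the union prevails.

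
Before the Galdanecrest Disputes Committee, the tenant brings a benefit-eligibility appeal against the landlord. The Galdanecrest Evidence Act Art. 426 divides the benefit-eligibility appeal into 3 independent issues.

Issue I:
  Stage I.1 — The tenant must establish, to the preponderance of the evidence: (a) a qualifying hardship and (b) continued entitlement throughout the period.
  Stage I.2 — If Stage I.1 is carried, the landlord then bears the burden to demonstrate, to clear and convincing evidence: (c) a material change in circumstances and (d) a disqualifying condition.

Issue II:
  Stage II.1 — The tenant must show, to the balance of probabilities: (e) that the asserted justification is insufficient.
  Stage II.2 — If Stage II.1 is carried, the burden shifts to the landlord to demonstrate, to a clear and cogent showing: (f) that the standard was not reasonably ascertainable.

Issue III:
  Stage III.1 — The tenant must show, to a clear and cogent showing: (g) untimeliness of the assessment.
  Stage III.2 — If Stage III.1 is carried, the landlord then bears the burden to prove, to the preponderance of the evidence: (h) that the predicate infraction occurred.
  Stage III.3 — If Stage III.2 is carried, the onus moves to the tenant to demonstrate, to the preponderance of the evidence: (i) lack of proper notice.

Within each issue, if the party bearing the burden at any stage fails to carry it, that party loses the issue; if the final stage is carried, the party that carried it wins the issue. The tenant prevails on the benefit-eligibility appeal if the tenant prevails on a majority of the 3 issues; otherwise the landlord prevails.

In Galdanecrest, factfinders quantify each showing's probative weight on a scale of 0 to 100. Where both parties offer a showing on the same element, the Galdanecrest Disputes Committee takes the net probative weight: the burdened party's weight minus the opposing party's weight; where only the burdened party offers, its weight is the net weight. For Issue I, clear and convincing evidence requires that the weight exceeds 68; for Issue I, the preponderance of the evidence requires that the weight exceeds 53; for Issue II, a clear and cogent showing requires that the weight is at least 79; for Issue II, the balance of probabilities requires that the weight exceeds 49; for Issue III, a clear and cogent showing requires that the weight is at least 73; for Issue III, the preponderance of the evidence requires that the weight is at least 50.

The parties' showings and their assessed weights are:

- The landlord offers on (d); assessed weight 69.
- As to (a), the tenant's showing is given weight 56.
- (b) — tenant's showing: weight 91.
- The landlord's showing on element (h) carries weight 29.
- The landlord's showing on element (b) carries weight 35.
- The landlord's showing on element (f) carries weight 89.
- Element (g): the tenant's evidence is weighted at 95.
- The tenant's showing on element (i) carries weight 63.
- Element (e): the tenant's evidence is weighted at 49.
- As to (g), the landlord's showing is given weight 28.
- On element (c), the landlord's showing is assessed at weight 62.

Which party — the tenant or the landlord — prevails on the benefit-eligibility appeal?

landlord

— Issue I —
Stage I.1 — burden on tenant; standard: the preponderance of the evidence (weight exceeds 53).
    (a): 56 > 53 [met]
    (b): 91 − 35 = 56 > 53 [met]
  Stage I.1 carried; the burden shifts to the landlord.
Stage I.2 — burden on landlord; standard: clear and convincing evidence (weight exceeds 68).
    (c): 62 ≤ 68 [not met]
    (d): 69 > 68 [met]
  The landlord does not carry Stage I.2.
The tenant prevails on this issue.
— Issue II —
At Stage II.1 the tenant must meet the balance of probabilities (weight exceeds 49): on (e) the weight is 49, ≤ 49, so (e) does not meet the standard.
  Not every element is met, so the tenant fails to carry Stage II.1.
The analysis ends at Stage II.1; the landlord prevails on this issue.
— Issue III —
At Stage III.1 the tenant must meet a clear and cogent showing (weight is at least 73): on (g) the weight is 95 less the opposing 28 gives net 67, which does not reach 73, so (g) does not meet the standard.
  The tenant does not carry Stage III.1.
So the landlord prevails on this issue.
Per-issue: Issue I → tenant; Issue II → landlord; Issue III → landlord. The tenant must prevail on a majority of issues; overall, the landlord prevails.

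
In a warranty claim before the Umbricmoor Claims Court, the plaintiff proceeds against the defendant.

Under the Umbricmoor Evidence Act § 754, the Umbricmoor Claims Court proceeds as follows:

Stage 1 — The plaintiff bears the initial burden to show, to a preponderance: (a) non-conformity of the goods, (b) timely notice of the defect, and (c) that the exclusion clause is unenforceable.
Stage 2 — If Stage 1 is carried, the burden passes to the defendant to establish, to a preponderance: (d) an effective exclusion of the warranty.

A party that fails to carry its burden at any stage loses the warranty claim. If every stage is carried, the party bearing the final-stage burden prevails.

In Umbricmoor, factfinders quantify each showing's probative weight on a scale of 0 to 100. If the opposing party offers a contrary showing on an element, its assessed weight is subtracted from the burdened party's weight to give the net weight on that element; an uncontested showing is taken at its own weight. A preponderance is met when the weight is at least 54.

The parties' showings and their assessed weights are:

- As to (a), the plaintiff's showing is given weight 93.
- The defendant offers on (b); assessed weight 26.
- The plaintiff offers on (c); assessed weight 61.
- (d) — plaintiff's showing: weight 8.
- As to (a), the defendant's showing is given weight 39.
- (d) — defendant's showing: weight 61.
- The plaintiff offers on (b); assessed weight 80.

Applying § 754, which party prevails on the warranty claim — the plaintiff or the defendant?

Stage 1 — burden on plaintiff; standard: a preponderance (weight is at least 54).
    (a): 93 − 39 = 54 ≥ 54 [met]
    (b): 80 − 26 = 54 ≥ 54 [met]
    (c): 61 ≥ 54 [met]
  Stage 1 carried; the burden shifts to the defendant.
Stage 2 — burden on defendant; standard: a preponderance (weight is at least 54).
    (d): 61 − 8 = 53 < 54 [not met]
  Stage 2 not carried; the defendant fails its burden.
So the plaintiff prevails.

plaintiff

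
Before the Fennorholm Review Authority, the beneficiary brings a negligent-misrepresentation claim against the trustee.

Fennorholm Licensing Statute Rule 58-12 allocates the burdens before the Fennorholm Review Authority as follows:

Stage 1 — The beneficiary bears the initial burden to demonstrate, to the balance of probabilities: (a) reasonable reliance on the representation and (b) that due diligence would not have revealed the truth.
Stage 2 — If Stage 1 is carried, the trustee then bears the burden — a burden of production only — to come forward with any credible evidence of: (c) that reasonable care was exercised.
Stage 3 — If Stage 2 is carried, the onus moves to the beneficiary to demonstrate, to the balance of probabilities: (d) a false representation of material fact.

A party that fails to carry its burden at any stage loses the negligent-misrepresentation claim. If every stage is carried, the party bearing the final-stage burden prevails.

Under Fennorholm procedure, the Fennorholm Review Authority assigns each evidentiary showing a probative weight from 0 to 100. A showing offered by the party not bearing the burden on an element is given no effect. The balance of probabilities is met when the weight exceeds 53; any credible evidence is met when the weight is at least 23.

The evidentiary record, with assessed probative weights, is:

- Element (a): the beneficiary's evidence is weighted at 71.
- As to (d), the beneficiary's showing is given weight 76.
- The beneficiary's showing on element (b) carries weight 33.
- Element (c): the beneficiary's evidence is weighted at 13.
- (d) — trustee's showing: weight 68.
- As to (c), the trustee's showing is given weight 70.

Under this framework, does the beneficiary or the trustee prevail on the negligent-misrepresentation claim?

trustee

Stage 1 — burden on beneficiary; standard: the balance of probabilities (weight exceeds 53).
    (a): 71 > 53 [met]
    (b): 33 ≤ 53 [not met]
  Stage 1 not carried; the beneficiary fails its burden.
So the trustee prevails.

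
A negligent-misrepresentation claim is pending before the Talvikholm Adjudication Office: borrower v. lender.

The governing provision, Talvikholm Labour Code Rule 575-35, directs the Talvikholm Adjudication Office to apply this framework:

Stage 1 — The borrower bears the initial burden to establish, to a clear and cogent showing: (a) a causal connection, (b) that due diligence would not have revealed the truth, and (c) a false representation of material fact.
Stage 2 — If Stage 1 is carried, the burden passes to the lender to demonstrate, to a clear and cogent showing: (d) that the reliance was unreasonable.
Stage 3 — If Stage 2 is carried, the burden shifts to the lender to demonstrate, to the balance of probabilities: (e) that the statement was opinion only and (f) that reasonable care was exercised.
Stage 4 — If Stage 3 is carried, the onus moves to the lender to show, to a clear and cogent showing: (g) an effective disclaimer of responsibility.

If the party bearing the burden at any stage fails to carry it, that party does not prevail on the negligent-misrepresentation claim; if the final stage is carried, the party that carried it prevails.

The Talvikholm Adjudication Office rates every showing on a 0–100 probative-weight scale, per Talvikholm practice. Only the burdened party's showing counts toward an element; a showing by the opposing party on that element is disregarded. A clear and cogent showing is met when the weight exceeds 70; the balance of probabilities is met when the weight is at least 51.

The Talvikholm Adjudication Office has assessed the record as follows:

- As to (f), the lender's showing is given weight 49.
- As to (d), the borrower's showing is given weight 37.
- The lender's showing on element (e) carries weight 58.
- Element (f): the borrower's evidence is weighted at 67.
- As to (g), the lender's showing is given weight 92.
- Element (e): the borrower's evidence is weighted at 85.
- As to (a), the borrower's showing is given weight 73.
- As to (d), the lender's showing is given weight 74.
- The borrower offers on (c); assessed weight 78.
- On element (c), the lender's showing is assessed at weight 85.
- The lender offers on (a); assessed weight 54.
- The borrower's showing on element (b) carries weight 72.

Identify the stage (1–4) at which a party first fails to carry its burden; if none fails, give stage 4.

stage 3

Stage 1 (borrower, a clear and cogent showing, weight exceeds 70): (a) 73 (lender's 54 disregarded) > 70 — meets; (b) 72 > 70 — meets; (c) 78 (lender's 85 disregarded) > 70 — meets.
  Stage 1 is satisfied; the onus moves to the lender.
Stage 2 (lender, a clear and cogent showing, weight exceeds 70): (d) 74 (borrower's 37 disregarded) > 70 — meets.
  Stage 2 carried; the burden remains with the lender.
Stage 3 (lender, the balance of probabilities, weight is at least 51): (e) 58 (borrower's 85 disregarded) ≥ 51 — meets; (f) 49 (borrower's 67 disregarded) < 51 — fails.
  The lender does not carry Stage 3.
The borrower prevails.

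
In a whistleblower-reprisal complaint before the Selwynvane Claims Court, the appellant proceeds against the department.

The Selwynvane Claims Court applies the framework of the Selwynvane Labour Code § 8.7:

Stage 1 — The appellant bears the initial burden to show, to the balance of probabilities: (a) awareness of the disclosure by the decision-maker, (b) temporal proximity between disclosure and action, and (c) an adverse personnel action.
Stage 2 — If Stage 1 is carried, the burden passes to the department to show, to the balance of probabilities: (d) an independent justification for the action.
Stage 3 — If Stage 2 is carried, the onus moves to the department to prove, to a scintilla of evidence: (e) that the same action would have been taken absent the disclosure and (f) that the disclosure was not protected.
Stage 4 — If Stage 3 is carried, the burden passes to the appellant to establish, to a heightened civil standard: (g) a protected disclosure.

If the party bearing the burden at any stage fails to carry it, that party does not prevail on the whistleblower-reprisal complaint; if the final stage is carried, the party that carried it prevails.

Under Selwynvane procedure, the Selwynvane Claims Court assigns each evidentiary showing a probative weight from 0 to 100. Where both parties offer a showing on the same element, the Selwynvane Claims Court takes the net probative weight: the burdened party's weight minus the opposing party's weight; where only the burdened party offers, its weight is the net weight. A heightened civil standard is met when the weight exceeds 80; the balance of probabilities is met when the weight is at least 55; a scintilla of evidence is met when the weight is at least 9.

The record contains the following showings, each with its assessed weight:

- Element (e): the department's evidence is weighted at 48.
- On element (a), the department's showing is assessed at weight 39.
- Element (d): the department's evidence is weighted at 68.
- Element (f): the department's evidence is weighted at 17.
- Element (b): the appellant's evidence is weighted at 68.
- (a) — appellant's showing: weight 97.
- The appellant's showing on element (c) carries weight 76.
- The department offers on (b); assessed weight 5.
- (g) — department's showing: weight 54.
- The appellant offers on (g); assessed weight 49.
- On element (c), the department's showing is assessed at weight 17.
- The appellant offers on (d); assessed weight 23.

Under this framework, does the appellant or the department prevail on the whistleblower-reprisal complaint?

appellant

Stage 1 (appellant, the balance of probabilities, weight is at least 55): (a) net 97−39=58 ≥ 55 — meets; (b) net 68−5=63 ≥ 55 — meets; (c) net 76−17=59 ≥ 55 — meets.
  The appellant carries Stage 1; the department now bears the burden.
Stage 2 (department, the balance of probabilities, weight is at least 55): (d) net 68−23=45 < 55 — fails.
  Not every element is met, so the department fails to carry Stage 2.
The analysis ends at Stage 2; the appellant prevails.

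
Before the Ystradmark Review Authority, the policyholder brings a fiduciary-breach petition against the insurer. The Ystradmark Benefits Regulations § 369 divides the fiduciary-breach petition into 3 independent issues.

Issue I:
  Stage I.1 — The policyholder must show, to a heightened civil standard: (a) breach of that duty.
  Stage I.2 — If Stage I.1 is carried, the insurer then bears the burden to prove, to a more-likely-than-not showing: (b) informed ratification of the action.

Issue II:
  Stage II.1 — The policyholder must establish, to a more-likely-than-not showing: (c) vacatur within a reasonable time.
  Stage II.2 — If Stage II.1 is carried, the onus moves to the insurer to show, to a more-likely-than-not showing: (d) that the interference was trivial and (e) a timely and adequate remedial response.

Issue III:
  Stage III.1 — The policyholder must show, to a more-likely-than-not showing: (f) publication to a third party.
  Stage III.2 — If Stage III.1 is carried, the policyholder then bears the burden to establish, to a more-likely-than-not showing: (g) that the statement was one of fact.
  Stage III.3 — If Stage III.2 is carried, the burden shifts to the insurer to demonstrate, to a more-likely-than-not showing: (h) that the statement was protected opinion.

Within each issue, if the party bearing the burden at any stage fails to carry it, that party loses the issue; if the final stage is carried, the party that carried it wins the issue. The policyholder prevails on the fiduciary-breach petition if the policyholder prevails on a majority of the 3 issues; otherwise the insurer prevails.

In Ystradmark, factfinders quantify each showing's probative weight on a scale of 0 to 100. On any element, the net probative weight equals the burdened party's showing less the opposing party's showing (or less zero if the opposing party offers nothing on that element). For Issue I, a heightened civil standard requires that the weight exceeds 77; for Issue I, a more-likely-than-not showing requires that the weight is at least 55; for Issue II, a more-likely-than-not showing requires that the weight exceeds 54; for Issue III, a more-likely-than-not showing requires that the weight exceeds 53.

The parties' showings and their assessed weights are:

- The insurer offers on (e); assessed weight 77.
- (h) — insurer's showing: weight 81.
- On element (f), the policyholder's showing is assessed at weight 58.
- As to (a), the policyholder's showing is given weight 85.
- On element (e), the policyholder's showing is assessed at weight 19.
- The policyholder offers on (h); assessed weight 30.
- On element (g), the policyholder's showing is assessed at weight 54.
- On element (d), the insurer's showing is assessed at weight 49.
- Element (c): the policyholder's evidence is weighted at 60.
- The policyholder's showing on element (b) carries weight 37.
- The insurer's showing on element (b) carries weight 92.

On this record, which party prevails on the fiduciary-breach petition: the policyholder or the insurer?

— Issue I —
At Stage I.1 the policyholder must meet a heightened civil standard (weight exceeds 77): on (a) the weight is 85, > 77, so (a) meets the standard.
  All elements met. The burden passes to the insurer.
At Stage I.2 the insurer must meet a more-likely-than-not showing (weight is at least 55): on (b) the weight is 92 less the opposing 37 gives net 55, which does reach 55, so (b) meets the standard.
  Stage I.2 carried; the final stage is satisfied.
All stages carried — the insurer prevails on this issue.
— Issue II —
Stage II.1 (policyholder, a more-likely-than-not showing, weight exceeds 54): (c) 60 > 54 — meets.
  All elements met. The burden passes to the insurer.
Stage II.2 (insurer, a more-likely-than-not showing, weight exceeds 54): (d) 49 ≤ 54 — fails; (e) net 77−19=58 > 54 — meets.
  The insurer does not carry Stage II.2.
The analysis ends at Stage II.2; the policyholder prevails on this issue.
— Issue III —
Stage III.1 — burden on policyholder; standard: a more-likely-than-not showing (weight exceeds 53).
    (f): 58 > 53 [met]
  Stage III.1 is satisfied; the policyholder continues to bear the burden.
Stage III.2 — burden on policyholder; standard: a more-likely-than-not showing (weight exceeds 53).
    (g): 54 > 53 [met]
  Stage III.2 is satisfied; the onus moves to the insurer.
Stage III.3 — burden on insurer; standard: a more-likely-than-not showing (weight exceeds 53).
    (h): 81 − 30 = 51 ≤ 53 [not met]
  Stage III.3 not carried; the insurer fails its burden.
The analysis ends at Stage III.3; the policyholder prevails on this issue.
Per-issue: Issue I → insurer; Issue II → policyholder; Issue III → policyholder. The policyholder must prevail on a majority of issues; overall, the policyholder prevails.

policyholder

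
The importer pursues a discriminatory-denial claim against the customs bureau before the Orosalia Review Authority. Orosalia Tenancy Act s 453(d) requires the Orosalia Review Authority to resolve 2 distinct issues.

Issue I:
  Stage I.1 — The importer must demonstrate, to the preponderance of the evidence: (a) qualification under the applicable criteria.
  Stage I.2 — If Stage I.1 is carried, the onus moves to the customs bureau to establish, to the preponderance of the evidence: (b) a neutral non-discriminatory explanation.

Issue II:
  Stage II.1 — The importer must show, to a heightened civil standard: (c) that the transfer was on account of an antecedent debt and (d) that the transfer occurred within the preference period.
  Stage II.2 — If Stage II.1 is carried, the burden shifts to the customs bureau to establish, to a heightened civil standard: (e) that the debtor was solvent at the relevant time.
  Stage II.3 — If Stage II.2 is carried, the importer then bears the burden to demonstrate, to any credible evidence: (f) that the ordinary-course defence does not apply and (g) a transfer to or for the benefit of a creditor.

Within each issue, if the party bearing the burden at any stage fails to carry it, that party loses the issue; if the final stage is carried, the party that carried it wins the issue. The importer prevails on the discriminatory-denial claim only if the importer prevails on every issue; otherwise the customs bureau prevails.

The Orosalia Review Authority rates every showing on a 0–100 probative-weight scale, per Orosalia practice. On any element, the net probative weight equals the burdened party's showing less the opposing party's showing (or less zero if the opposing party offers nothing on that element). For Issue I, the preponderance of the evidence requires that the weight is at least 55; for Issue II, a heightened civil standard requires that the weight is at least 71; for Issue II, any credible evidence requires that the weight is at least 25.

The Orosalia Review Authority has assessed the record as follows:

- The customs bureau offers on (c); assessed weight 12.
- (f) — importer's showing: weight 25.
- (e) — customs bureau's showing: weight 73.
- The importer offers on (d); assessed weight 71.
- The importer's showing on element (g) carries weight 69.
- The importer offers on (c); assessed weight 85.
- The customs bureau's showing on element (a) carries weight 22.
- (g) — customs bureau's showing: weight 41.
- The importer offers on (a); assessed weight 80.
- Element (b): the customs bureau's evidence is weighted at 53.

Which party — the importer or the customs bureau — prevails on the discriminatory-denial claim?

— Issue I —
Stage I.1 — burden on importer; standard: the preponderance of the evidence (weight is at least 55).
    (a): 80 − 22 = 58 ≥ 55 [met]
  Stage I.1 carried; the burden shifts to the customs bureau.
Stage I.2 — burden on customs bureau; standard: the preponderance of the evidence (weight is at least 55).
    (b): 53 < 55 [not met]
  Not every element is met, so the customs bureau fails to carry Stage I.2.
The importer prevails on this issue.
— Issue II —
Stage II.1 — burden on importer; standard: a heightened civil standard (weight is at least 71).
    (c): 85 − 12 = 73 ≥ 71 [met]
    (d): 71 ≥ 71 [met]
  The importer carries Stage II.1; the customs bureau now bears the burden.
Stage II.2 — burden on customs bureau; standard: a heightened civil standard (weight is at least 71).
    (e): 73 ≥ 71 [met]
  The customs bureau carries Stage II.2; the importer now bears the burden.
Stage II.3 — burden on importer; standard: any credible evidence (weight is at least 25).
    (f): 25 ≥ 25 [met]
    (g): 69 − 41 = 28 ≥ 25 [met]
  The importer carries the last stage.
With every stage satisfied, the importer prevails on this issue.
Per-issue: Issue I → importer; Issue II → importer. The importer must prevail on every issue; overall, the importer prevails.

importer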